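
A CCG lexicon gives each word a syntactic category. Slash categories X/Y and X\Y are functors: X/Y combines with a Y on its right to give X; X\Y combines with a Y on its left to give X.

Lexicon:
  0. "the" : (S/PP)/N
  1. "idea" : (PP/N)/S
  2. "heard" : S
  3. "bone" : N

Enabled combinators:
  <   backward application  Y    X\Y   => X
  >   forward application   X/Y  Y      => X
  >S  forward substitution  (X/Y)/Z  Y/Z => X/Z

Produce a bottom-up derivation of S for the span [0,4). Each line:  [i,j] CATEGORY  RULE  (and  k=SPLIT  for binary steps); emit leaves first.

[0,4] S   >
  [0,3] S/N   >S
    [0,1] "the" : (S/PP)/N
    [1,3] PP/N   >
      [1,2] "idea" : (PP/N)/S
      [2,3] "heard" : S
  [3,4] "bone" : N

[0,1] (S/PP)/N  lex  "the"
[1,2] (PP/N)/S  lex  "idea"
[2,3] S  lex  "heard"
[1,3] PP/N  >  k=2
[0,3] S/N  >S  k=1
[3,4] N  lex  "bone"
[0,4] S  >  k=3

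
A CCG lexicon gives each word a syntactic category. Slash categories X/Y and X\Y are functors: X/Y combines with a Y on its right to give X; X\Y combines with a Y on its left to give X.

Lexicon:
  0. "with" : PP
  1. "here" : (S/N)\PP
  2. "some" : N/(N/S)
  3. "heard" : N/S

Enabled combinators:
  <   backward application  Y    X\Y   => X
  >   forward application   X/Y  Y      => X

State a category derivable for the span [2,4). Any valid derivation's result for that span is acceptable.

[0,4] S   >
  [0,2] S/N   <
    [0,1] "with" : PP
    [1,2] "here" : (S/N)\PP
  [2,4] N   >
    [2,3] "some" : N/(N/S)
    [3,4] "heard" : N/S

N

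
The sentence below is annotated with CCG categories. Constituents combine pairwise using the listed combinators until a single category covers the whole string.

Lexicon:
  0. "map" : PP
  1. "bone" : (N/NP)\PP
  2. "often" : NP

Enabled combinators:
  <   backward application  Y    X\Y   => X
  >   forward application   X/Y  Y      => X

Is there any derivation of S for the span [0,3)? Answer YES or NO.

PP (N/NP)\PP NP
CKY chart[0,3] = {N}; S ∉ chart

NO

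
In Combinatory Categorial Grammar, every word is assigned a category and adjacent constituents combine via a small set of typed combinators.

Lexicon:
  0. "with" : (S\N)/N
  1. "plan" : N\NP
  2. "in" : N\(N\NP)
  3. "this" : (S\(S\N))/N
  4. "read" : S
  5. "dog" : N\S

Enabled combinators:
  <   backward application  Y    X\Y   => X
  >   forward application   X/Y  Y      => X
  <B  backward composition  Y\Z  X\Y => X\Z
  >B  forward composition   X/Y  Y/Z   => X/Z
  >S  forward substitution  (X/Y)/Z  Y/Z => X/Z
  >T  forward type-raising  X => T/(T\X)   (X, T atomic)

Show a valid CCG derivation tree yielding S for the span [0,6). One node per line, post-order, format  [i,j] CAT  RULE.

[0,1] (S\N)/N  lex  "with"
[1,2] N\NP  lex  "plan"
[2,3] N\(N\NP)  lex  "in"
[1,3] N  <  k=2
[0,3] S\N  >  k=1
[3,4] (S\(S\N))/N  lex  "this"
[4,5] S  lex  "read"
[5,6] N\S  lex  "dog"
[4,6] N  <  k=5
[3,6] S\(S\N)  >  k=4
[0,6] S  <  k=3

[0,6] S   <
  [0,3] S\N   >
    [0,1] "with" : (S\N)/N
    [1,3] N   <
      [1,2] "plan" : N\NP
      [2,3] "in" : N\(N\NP)
  [3,6] S\(S\N)   >
    [3,4] "this" : (S\(S\N))/N
    [4,6] N   <
      [4,5] "read" : S
      [5,6] "dog" : N\S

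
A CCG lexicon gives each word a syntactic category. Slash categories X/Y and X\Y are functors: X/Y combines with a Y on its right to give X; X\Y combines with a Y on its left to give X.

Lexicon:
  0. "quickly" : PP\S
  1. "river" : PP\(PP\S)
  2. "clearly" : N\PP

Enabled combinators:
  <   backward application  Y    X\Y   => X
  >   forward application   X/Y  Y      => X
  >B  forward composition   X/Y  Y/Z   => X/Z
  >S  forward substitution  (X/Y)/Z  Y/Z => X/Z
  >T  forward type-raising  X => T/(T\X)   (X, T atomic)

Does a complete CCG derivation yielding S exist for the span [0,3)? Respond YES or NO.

PP\S PP\(PP\S) N\PP
CKY chart[0,3] = {N, N/(N\N), NP/(NP\N), PP/(PP\N), S/(S\N)}; S ∉ chart

NO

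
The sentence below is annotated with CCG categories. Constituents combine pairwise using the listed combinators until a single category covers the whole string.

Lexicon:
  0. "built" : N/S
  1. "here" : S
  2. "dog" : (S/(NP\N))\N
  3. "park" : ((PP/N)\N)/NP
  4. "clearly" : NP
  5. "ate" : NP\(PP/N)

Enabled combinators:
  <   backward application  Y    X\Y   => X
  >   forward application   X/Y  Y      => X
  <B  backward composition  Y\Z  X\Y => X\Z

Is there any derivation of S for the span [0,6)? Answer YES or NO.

[0,6] S   >
  [0,3] S/(NP\N)   <
    [0,2] N   >
      [0,1] "built" : N/S
      [1,2] "here" : S
    [2,3] "dog" : (S/(NP\N))\N
  [3,6] NP\N   <B
    [3,5] (PP/N)\N   >
      [3,4] "park" : ((PP/N)\N)/NP
      [4,5] "clearly" : NP
    [5,6] "ate" : NP\(PP/N)

YES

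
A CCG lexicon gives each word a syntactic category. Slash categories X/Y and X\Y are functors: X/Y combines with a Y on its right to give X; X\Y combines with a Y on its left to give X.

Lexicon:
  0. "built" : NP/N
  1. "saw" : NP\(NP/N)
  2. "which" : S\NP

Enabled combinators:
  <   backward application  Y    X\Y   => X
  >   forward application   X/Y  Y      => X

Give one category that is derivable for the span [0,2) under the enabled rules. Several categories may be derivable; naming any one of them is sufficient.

NP

[0,3] S   <
  [0,2] NP   <
    [0,1] "built" : NP/N
    [1,2] "saw" : NP\(NP/N)
  [2,3] "which" : S\NP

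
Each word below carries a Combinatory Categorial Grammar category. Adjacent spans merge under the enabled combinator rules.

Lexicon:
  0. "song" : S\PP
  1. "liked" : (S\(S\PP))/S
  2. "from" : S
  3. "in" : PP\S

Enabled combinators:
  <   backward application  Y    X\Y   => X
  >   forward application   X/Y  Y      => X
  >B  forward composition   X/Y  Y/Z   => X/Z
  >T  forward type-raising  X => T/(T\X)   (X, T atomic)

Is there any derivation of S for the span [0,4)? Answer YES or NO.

S\PP (S\(S\PP))/S S PP\S
CKY chart[0,4] = {N/(N\PP), NP/(NP\PP), PP, PP/(PP\PP), S/(S\PP)}; S ∉ chart

NO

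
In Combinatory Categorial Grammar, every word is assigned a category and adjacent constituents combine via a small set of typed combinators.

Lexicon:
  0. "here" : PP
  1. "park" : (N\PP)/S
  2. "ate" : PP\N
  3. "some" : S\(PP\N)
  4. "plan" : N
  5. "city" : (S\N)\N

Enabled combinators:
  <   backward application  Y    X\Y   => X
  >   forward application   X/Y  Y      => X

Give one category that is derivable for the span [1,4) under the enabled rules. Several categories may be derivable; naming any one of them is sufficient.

N\PP

[0,6] S   <
  [0,4] N   <
    [0,1] "here" : PP
    [1,4] N\PP   >
      [1,2] "park" : (N\PP)/S
      [2,4] S   <
        [2,3] "ate" : PP\N
        [3,4] "some" : S\(PP\N)
  [4,6] S\N   <
    [4,5] "plan" : N
    [5,6] "city" : (S\N)\N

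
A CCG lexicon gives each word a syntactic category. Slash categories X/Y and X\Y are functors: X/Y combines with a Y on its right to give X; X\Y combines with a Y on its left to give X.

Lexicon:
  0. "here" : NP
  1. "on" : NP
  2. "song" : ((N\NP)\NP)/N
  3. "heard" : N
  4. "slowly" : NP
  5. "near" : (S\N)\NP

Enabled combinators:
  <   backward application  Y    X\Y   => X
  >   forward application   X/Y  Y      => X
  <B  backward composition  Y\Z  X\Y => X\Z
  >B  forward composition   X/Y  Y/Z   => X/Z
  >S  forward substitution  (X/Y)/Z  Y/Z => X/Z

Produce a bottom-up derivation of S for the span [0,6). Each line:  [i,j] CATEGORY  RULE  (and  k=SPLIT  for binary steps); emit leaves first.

[0,1] NP  lex  "here"
[1,2] NP  lex  "on"
[2,3] ((N\NP)\NP)/N  lex  "song"
[3,4] N  lex  "heard"
[2,4] (N\NP)\NP  >  k=3
[1,4] N\NP  <  k=2
[4,5] NP  lex  "slowly"
[5,6] (S\N)\NP  lex  "near"
[4,6] S\N  <  k=5
[1,6] S\NP  <B  k=4
[0,6] S  <  k=1

[0,6] S   <
  [0,1] "here" : NP
  [1,6] S\NP   <B
    [1,4] N\NP   <
      [1,2] "on" : NP
      [2,4] (N\NP)\NP   >
        [2,3] "song" : ((N\NP)\NP)/N
        [3,4] "heard" : N
    [4,6] S\N   <
      [4,5] "slowly" : NP
      [5,6] "near" : (S\N)\NP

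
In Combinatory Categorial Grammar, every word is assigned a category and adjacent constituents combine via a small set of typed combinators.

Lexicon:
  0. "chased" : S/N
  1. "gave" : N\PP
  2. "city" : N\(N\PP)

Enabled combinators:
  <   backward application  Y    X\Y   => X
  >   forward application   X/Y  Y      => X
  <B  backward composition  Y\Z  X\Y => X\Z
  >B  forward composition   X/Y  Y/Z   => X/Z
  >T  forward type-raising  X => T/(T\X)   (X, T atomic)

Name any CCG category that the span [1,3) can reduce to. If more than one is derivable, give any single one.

N

[0,3] S   >
  [0,1] "chased" : S/N
  [1,3] N   <
    [1,2] "gave" : N\PP
    [2,3] "city" : N\(N\PP)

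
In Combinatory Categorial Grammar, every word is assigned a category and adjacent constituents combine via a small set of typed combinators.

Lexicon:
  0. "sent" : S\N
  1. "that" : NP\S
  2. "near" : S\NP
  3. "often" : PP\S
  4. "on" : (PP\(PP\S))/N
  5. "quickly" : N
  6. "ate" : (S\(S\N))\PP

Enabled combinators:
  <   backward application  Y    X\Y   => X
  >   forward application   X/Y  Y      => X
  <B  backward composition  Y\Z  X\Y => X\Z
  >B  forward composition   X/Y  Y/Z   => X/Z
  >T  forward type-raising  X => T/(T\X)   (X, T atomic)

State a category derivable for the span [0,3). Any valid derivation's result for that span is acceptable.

S\N

[0,7] S   <
  [0,3] S\N   <B
    [0,2] NP\N   <B
      [0,1] "sent" : S\N
      [1,2] "that" : NP\S
    [2,3] "near" : S\NP
  [3,7] S\(S\N)   <
    [3,6] PP   <
      [3,4] "often" : PP\S
      [4,6] PP\(PP\S)   >
        [4,5] "on" : (PP\(PP\S))/N
        [5,6] "quickly" : N
    [6,7] "ate" : (S\(S\N))\PP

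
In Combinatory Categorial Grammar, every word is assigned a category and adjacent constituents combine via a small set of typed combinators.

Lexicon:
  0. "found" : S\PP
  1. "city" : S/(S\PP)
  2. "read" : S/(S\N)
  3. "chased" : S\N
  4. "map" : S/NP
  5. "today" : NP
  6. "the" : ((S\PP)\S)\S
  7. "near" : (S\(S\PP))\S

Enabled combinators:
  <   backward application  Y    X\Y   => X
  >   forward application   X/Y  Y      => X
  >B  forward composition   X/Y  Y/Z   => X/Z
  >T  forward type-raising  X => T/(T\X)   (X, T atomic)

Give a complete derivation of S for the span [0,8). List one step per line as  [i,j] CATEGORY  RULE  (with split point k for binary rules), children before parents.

[0,1] S\PP  lex  "found"
[1,2] S/(S\PP)  lex  "city"
[2,3] S/(S\N)  lex  "read"
[3,4] S\N  lex  "chased"
[2,4] S  >  k=3
[4,5] S/NP  lex  "map"
[5,6] NP  lex  "today"
[4,6] S  >  k=5
[6,7] ((S\PP)\S)\S  lex  "the"
[4,7] (S\PP)\S  <  k=6
[2,7] S\PP  <  k=4
[1,7] S  >  k=2
[7,8] (S\(S\PP))\S  lex  "near"
[1,8] S\(S\PP)  <  k=7
[0,8] S  <  k=1

[0,8] S   <
  [0,1] "found" : S\PP
  [1,8] S\(S\PP)   <
    [1,7] S   >
      [1,2] "city" : S/(S\PP)
      [2,7] S\PP   <
        [2,4] S   >
          [2,3] "read" : S/(S\N)
          [3,4] "chased" : S\N
        [4,7] (S\PP)\S   <
          [4,6] S   >
            [4,5] "map" : S/NP
            [5,6] "today" : NP
          [6,7] "the" : ((S\PP)\S)\S
    [7,8] "near" : (S\(S\PP))\S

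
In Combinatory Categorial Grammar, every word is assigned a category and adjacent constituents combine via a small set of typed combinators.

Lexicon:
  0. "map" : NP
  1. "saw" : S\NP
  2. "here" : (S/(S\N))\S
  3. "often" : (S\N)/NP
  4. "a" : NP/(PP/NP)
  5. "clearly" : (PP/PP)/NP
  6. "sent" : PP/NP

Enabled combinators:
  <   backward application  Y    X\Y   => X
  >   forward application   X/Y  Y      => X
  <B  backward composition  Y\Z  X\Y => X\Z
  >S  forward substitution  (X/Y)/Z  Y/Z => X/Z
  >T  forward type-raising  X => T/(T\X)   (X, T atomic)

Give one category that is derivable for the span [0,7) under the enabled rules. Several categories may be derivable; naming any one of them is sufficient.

[0,7] S   >
  [0,3] S/(S\N)   <
    [0,2] S   >
      [0,1] S/(S\NP)   >T
        [0,1] "map" : NP
      [1,2] "saw" : S\NP
    [2,3] "here" : (S/(S\N))\S
  [3,7] S\N   >
    [3,4] "often" : (S\N)/NP
    [4,7] NP   >
      [4,5] "a" : NP/(PP/NP)
      [5,7] PP/NP   >S
        [5,6] "clearly" : (PP/PP)/NP
        [6,7] "sent" : PP/NP

S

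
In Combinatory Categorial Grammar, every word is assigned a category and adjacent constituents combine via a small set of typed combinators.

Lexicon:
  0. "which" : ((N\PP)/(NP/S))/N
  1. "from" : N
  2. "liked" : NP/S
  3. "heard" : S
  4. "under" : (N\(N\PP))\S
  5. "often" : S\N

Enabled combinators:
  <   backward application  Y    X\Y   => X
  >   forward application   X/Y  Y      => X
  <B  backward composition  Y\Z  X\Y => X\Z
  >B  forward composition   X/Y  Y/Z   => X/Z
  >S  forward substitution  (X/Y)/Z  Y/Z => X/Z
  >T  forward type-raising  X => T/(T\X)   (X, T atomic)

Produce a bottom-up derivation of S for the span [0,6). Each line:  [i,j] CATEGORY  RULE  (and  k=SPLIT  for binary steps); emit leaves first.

[0,1] ((N\PP)/(NP/S))/N  lex  "which"
[1,2] N  lex  "from"
[0,2] (N\PP)/(NP/S)  >  k=1
[2,3] NP/S  lex  "liked"
[0,3] N\PP  >  k=2
[3,4] S  lex  "heard"
[4,5] (N\(N\PP))\S  lex  "under"
[3,5] N\(N\PP)  <  k=4
[0,5] N  <  k=3
[5,6] S\N  lex  "often"
[0,6] S  <  k=5

[0,6] S   <
  [0,5] N   <
    [0,3] N\PP   >
      [0,2] (N\PP)/(NP/S)   >
        [0,1] "which" : ((N\PP)/(NP/S))/N
        [1,2] "from" : N
      [2,3] "liked" : NP/S
    [3,5] N\(N\PP)   <
      [3,4] "heard" : S
      [4,5] "under" : (N\(N\PP))\S
  [5,6] "often" : S\N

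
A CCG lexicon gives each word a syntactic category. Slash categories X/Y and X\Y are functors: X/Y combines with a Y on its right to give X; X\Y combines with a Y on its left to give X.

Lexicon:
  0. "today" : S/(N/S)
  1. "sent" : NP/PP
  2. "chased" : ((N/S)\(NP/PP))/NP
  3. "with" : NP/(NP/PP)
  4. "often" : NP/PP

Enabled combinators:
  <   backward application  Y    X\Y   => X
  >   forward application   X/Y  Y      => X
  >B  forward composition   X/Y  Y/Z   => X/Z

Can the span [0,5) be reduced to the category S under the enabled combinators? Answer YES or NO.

YES

[0,5] S   >
  [0,1] "today" : S/(N/S)
  [1,5] N/S   <
    [1,2] "sent" : NP/PP
    [2,5] (N/S)\(NP/PP)   >
      [2,3] "chased" : ((N/S)\(NP/PP))/NP
      [3,5] NP   >
        [3,4] "with" : NP/(NP/PP)
        [4,5] "often" : NP/PP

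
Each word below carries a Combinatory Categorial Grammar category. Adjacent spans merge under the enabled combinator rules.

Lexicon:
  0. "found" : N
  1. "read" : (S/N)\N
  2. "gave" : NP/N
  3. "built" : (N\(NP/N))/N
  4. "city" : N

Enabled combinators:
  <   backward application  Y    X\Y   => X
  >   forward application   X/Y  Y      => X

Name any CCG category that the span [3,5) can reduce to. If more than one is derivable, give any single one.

N\(NP/N)

[0,5] S   >
  [0,2] S/N   <
    [0,1] "found" : N
    [1,2] "read" : (S/N)\N
  [2,5] N   <
    [2,3] "gave" : NP/N
    [3,5] N\(NP/N)   >
      [3,4] "built" : (N\(NP/N))/N
      [4,5] "city" : N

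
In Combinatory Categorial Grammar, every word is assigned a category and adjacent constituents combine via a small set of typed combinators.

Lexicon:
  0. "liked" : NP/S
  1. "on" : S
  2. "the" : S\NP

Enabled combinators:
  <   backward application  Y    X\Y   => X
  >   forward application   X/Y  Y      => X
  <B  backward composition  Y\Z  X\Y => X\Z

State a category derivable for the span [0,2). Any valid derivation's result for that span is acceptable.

[0,3] S   <
  [0,2] NP   >
    [0,1] "liked" : NP/S
    [1,2] "on" : S
  [2,3] "the" : S\NP

NP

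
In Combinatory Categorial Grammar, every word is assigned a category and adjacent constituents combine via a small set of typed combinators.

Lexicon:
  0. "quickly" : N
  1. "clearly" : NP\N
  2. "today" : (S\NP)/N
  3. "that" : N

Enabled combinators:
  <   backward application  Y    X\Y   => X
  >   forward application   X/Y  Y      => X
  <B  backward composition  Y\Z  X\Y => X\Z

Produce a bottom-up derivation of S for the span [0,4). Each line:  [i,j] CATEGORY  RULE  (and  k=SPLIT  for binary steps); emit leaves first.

[0,1] N  lex  "quickly"
[1,2] NP\N  lex  "clearly"
[0,2] NP  <  k=1
[2,3] (S\NP)/N  lex  "today"
[3,4] N  lex  "that"
[2,4] S\NP  >  k=3
[0,4] S  <  k=2

[0,4] S   <
  [0,2] NP   <
    [0,1] "quickly" : N
    [1,2] "clearly" : NP\N
  [2,4] S\NP   >
    [2,3] "today" : (S\NP)/N
    [3,4] "that" : N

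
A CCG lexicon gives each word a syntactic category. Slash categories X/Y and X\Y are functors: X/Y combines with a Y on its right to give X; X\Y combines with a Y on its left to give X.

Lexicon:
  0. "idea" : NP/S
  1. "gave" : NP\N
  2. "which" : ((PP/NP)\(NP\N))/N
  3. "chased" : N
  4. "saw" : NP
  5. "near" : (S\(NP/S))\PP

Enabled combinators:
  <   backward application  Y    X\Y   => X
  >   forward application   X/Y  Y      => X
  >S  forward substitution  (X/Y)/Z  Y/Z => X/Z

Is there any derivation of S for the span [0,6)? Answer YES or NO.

YES

[0,6] S   <
  [0,1] "idea" : NP/S
  [1,6] S\(NP/S)   <
    [1,5] PP   >
      [1,4] PP/NP   <
        [1,2] "gave" : NP\N
        [2,4] (PP/NP)\(NP\N)   >
          [2,3] "which" : ((PP/NP)\(NP\N))/N
          [3,4] "chased" : N
      [4,5] "saw" : NP
    [5,6] "near" : (S\(NP/S))\PP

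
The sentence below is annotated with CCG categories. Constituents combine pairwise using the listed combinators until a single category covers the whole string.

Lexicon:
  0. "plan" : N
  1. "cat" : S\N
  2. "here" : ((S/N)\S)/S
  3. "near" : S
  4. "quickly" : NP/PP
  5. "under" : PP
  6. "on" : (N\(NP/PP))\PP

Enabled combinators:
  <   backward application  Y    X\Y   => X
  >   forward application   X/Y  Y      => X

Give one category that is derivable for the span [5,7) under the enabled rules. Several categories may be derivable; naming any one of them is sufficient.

N\(NP/PP)

[0,7] S   >
  [0,4] S/N   <
    [0,2] S   <
      [0,1] "plan" : N
      [1,2] "cat" : S\N
    [2,4] (S/N)\S   >
      [2,3] "here" : ((S/N)\S)/S
      [3,4] "near" : S
  [4,7] N   <
    [4,5] "quickly" : NP/PP
    [5,7] N\(NP/PP)   <
      [5,6] "under" : PP
      [6,7] "on" : (N\(NP/PP))\PP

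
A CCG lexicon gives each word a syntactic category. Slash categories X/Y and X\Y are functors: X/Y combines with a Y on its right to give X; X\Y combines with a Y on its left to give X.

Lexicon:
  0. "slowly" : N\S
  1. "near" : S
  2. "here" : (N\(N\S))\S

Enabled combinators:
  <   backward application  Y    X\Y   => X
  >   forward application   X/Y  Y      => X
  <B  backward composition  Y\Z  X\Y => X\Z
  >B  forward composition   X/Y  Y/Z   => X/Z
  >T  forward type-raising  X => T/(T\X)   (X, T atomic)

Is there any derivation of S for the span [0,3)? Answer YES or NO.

NO

N\S S (N\(N\S))\S
CKY chart[0,3] = {N, N/(N\N), NP/(NP\N), PP/(PP\N), S/(S\N)}; S ∉ chart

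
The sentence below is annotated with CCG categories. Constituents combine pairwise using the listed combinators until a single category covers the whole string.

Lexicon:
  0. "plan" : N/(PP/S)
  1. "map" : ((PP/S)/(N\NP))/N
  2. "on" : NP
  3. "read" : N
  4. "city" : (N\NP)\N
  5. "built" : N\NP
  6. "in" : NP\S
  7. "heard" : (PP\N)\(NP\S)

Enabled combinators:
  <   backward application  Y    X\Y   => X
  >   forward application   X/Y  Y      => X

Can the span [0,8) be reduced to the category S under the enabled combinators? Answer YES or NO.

N/(PP/S) ((PP/S)/(N\NP))/N NP N (N\NP)\N N\NP NP\S (PP\N)\(NP\S)
CKY chart[0,8] = {PP}; S ∉ chart

NO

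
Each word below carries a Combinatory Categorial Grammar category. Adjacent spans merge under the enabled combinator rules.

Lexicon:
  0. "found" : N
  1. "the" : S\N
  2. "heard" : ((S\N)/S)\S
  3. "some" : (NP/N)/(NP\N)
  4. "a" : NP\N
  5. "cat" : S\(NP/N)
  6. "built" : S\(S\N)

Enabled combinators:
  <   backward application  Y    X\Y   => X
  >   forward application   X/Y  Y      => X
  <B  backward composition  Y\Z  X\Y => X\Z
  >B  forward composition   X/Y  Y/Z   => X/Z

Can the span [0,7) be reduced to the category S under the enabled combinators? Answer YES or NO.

YES

[0,7] S   <
  [0,6] S\N   >
    [0,3] (S\N)/S   <
      [0,2] S   <
        [0,1] "found" : N
        [1,2] "the" : S\N
      [2,3] "heard" : ((S\N)/S)\S
    [3,6] S   <
      [3,5] NP/N   >
        [3,4] "some" : (NP/N)/(NP\N)
        [4,5] "a" : NP\N
      [5,6] "cat" : S\(NP/N)
  [6,7] "built" : S\(S\N)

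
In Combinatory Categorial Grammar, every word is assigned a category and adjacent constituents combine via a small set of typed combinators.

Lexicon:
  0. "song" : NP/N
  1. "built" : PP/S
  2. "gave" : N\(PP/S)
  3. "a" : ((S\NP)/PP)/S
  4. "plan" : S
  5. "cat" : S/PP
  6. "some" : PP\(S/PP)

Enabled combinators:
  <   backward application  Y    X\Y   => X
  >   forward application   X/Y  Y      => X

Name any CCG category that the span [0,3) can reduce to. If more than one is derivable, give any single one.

NP

[0,7] S   <
  [0,3] NP   >
    [0,1] "song" : NP/N
    [1,3] N   <
      [1,2] "built" : PP/S
      [2,3] "gave" : N\(PP/S)
  [3,7] S\NP   >
    [3,5] (S\NP)/PP   >
      [3,4] "a" : ((S\NP)/PP)/S
      [4,5] "plan" : S
    [5,7] PP   <
      [5,6] "cat" : S/PP
      [6,7] "some" : PP\(S/PP)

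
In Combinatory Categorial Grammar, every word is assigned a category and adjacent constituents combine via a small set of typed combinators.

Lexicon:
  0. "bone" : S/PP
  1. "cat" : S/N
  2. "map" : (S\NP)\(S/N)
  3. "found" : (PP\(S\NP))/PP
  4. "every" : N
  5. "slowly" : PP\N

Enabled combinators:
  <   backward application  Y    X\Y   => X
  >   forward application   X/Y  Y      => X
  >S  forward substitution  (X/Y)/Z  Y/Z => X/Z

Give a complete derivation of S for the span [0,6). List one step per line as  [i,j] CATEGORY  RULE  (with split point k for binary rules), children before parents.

[0,1] S/PP  lex  "bone"
[1,2] S/N  lex  "cat"
[2,3] (S\NP)\(S/N)  lex  "map"
[1,3] S\NP  <  k=2
[3,4] (PP\(S\NP))/PP  lex  "found"
[4,5] N  lex  "every"
[5,6] PP\N  lex  "slowly"
[4,6] PP  <  k=5
[3,6] PP\(S\NP)  >  k=4
[1,6] PP  <  k=3
[0,6] S  >  k=1

[0,6] S   >
  [0,1] "bone" : S/PP
  [1,6] PP   <
    [1,3] S\NP   <
      [1,2] "cat" : S/N
      [2,3] "map" : (S\NP)\(S/N)
    [3,6] PP\(S\NP)   >
      [3,4] "found" : (PP\(S\NP))/PP
      [4,6] PP   <
        [4,5] "every" : N
        [5,6] "slowly" : PP\N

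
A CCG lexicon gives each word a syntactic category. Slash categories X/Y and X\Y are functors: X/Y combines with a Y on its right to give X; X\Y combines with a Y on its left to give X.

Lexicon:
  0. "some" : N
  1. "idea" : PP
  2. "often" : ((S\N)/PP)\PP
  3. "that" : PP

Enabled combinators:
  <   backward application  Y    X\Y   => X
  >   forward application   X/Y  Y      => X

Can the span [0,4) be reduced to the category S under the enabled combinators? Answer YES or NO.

YES

[0,4] S   <
  [0,1] "some" : N
  [1,4] S\N   >
    [1,3] (S\N)/PP   <
      [1,2] "idea" : PP
      [2,3] "often" : ((S\N)/PP)\PP
    [3,4] "that" : PP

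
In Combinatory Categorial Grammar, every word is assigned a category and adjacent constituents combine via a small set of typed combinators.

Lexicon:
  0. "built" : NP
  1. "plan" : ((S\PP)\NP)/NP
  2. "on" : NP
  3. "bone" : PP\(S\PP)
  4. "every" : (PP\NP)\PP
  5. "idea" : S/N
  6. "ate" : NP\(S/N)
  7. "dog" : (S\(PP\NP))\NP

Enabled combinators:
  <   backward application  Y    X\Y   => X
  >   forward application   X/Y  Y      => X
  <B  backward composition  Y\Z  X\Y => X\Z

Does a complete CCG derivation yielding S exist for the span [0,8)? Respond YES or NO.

YES

[0,8] S   <
  [0,4] PP   <
    [0,3] S\PP   <
      [0,1] "built" : NP
      [1,3] (S\PP)\NP   >
        [1,2] "plan" : ((S\PP)\NP)/NP
        [2,3] "on" : NP
    [3,4] "bone" : PP\(S\PP)
  [4,8] S\PP   <B
    [4,5] "every" : (PP\NP)\PP
    [5,8] S\(PP\NP)   <
      [5,7] NP   <
        [5,6] "idea" : S/N
        [6,7] "ate" : NP\(S/N)
      [7,8] "dog" : (S\(PP\NP))\NP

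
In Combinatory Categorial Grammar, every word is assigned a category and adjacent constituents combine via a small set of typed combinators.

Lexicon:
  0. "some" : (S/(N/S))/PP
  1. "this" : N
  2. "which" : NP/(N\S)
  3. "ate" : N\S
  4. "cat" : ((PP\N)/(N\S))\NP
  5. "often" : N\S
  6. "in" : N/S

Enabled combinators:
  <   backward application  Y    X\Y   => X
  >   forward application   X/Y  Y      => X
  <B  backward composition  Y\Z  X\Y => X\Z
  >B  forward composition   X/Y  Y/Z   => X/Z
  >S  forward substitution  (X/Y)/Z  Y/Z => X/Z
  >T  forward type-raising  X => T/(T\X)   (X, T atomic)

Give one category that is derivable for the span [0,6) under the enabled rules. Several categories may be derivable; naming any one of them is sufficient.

S/(N/S)

[0,7] S   >
  [0,6] S/(N/S)   >
    [0,1] "some" : (S/(N/S))/PP
    [1,6] PP   >
      [1,2] PP/(PP\N)   >T
        [1,2] "this" : N
      [2,6] PP\N   >
        [2,5] (PP\N)/(N\S)   <
          [2,4] NP   >
            [2,3] "which" : NP/(N\S)
            [3,4] "ate" : N\S
          [4,5] "cat" : ((PP\N)/(N\S))\NP
        [5,6] "often" : N\S
  [6,7] "in" : N/S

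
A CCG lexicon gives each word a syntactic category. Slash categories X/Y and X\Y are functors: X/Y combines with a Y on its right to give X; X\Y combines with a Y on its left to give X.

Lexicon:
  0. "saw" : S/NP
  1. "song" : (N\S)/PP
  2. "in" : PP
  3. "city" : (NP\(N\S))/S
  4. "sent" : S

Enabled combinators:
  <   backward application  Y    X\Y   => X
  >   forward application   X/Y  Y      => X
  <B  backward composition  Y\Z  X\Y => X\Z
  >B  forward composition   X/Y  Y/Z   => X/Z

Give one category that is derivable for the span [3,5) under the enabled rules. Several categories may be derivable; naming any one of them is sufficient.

NP\(N\S)

[0,5] S   >
  [0,1] "saw" : S/NP
  [1,5] NP   <
    [1,3] N\S   >
      [1,2] "song" : (N\S)/PP
      [2,3] "in" : PP
    [3,5] NP\(N\S)   >
      [3,4] "city" : (NP\(N\S))/S
      [4,5] "sent" : S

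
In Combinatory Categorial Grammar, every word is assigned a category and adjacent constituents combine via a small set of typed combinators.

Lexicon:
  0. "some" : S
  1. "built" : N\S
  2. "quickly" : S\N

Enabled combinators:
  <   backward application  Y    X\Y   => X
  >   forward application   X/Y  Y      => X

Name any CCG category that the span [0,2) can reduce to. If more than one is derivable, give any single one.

N

[0,3] S   <
  [0,2] N   <
    [0,1] "some" : S
    [1,2] "built" : N\S
  [2,3] "quickly" : S\N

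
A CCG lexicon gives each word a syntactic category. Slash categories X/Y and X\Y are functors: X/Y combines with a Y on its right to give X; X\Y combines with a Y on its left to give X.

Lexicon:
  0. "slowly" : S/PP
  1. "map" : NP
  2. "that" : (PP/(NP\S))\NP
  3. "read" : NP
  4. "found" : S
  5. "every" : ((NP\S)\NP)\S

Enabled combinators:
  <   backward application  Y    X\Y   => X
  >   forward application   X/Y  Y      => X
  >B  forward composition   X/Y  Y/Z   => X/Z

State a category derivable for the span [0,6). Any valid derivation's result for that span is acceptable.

[0,6] S   >
  [0,1] "slowly" : S/PP
  [1,6] PP   >
    [1,3] PP/(NP\S)   <
      [1,2] "map" : NP
      [2,3] "that" : (PP/(NP\S))\NP
    [3,6] NP\S   <
      [3,4] "read" : NP
      [4,6] (NP\S)\NP   <
        [4,5] "found" : S
        [5,6] "every" : ((NP\S)\NP)\S

S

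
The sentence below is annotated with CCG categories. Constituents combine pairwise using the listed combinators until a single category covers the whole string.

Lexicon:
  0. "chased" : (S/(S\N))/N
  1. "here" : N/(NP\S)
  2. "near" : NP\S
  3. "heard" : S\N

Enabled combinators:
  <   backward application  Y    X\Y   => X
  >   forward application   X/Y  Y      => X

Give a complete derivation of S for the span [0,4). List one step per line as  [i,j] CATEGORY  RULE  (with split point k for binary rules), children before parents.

[0,1] (S/(S\N))/N  lex  "chased"
[1,2] N/(NP\S)  lex  "here"
[2,3] NP\S  lex  "near"
[1,3] N  >  k=2
[0,3] S/(S\N)  >  k=1
[3,4] S\N  lex  "heard"
[0,4] S  >  k=3

[0,4] S   >
  [0,3] S/(S\N)   >
    [0,1] "chased" : (S/(S\N))/N
    [1,3] N   >
      [1,2] "here" : N/(NP\S)
      [2,3] "near" : NP\S
  [3,4] "heard" : S\N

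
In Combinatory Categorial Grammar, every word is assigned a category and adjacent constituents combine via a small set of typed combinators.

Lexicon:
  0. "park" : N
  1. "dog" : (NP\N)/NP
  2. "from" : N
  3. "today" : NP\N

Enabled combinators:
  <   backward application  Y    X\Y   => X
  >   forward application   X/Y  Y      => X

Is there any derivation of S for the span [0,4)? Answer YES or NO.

N (NP\N)/NP N NP\N
CKY chart[0,4] = {NP}; S ∉ chart

NO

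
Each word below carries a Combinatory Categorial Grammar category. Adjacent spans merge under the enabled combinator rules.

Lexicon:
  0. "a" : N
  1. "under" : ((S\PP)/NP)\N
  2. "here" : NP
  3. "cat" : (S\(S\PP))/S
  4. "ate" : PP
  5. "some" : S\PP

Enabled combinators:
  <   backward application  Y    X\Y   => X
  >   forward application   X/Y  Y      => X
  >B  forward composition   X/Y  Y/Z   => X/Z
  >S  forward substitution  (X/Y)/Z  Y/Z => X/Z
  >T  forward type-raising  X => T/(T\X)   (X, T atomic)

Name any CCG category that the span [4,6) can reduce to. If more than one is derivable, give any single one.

S

[0,6] S   <
  [0,3] S\PP   >
    [0,2] (S\PP)/NP   <
      [0,1] "a" : N
      [1,2] "under" : ((S\PP)/NP)\N
    [2,3] "here" : NP
  [3,6] S\(S\PP)   >
    [3,4] "cat" : (S\(S\PP))/S
    [4,6] S   <
      [4,5] "ate" : PP
      [5,6] "some" : S\PP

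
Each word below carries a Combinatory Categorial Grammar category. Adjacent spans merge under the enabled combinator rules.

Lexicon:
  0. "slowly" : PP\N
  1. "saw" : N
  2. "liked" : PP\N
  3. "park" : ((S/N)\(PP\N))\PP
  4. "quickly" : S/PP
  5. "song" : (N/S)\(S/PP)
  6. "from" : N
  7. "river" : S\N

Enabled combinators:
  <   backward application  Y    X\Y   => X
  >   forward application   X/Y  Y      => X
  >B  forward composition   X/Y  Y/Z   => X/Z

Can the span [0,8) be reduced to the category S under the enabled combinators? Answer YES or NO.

YES

[0,8] S   >
  [0,4] S/N   <
    [0,1] "slowly" : PP\N
    [1,4] (S/N)\(PP\N)   <
      [1,3] PP   <
        [1,2] "saw" : N
        [2,3] "liked" : PP\N
      [3,4] "park" : ((S/N)\(PP\N))\PP
  [4,8] N   >
    [4,6] N/S   <
      [4,5] "quickly" : S/PP
      [5,6] "song" : (N/S)\(S/PP)
    [6,8] S   <
      [6,7] "from" : N
      [7,8] "river" : S\N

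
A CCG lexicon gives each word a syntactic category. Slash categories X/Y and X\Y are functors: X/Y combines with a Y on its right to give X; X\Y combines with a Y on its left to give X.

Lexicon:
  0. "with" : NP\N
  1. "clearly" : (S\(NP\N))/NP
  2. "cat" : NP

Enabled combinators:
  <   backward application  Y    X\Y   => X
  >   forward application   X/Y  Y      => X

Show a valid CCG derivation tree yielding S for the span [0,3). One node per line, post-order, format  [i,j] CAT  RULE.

[0,1] NP\N  lex  "with"
[1,2] (S\(NP\N))/NP  lex  "clearly"
[2,3] NP  lex  "cat"
[1,3] S\(NP\N)  >  k=2
[0,3] S  <  k=1

[0,3] S   <
  [0,1] "with" : NP\N
  [1,3] S\(NP\N)   >
    [1,2] "clearly" : (S\(NP\N))/NP
    [2,3] "cat" : NP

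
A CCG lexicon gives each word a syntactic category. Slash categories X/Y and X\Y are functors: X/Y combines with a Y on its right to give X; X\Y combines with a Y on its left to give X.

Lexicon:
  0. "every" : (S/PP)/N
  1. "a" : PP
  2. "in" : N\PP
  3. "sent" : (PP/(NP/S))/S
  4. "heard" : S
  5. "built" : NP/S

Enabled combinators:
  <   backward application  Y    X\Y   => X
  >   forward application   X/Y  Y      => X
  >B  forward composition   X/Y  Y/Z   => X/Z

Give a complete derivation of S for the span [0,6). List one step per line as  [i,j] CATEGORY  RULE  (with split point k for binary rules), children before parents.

[0,1] (S/PP)/N  lex  "every"
[1,2] PP  lex  "a"
[2,3] N\PP  lex  "in"
[1,3] N  <  k=2
[0,3] S/PP  >  k=1
[3,4] (PP/(NP/S))/S  lex  "sent"
[4,5] S  lex  "heard"
[3,5] PP/(NP/S)  >  k=4
[5,6] NP/S  lex  "built"
[3,6] PP  >  k=5
[0,6] S  >  k=3

[0,6] S   >
  [0,3] S/PP   >
    [0,1] "every" : (S/PP)/N
    [1,3] N   <
      [1,2] "a" : PP
      [2,3] "in" : N\PP
  [3,6] PP   >
    [3,5] PP/(NP/S)   >
      [3,4] "sent" : (PP/(NP/S))/S
      [4,5] "heard" : S
    [5,6] "built" : NP/S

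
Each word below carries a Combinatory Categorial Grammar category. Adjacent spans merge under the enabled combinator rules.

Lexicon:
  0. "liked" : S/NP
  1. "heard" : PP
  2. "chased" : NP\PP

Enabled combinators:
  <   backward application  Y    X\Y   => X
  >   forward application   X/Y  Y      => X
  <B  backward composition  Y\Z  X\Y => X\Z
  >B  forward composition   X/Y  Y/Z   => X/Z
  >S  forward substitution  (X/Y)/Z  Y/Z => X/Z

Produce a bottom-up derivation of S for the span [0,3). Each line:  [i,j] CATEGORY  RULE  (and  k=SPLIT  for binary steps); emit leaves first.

[0,3] S   >
  [0,1] "liked" : S/NP
  [1,3] NP   <
    [1,2] "heard" : PP
    [2,3] "chased" : NP\PP

[0,1] S/NP  lex  "liked"
[1,2] PP  lex  "heard"
[2,3] NP\PP  lex  "chased"
[1,3] NP  <  k=2
[0,3] S  >  k=1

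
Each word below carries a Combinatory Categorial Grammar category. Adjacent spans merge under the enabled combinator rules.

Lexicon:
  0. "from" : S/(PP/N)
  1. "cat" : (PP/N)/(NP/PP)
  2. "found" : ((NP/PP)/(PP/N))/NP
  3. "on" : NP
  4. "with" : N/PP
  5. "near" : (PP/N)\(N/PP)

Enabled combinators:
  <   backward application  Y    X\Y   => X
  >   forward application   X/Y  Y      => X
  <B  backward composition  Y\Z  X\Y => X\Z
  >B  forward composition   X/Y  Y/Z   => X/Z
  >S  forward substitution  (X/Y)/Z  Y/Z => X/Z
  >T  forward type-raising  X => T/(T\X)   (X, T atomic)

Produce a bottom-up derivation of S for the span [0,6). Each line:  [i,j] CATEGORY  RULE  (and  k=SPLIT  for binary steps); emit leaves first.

[0,6] S   >
  [0,1] "from" : S/(PP/N)
  [1,6] PP/N   >
    [1,2] "cat" : (PP/N)/(NP/PP)
    [2,6] NP/PP   >
      [2,4] (NP/PP)/(PP/N)   >
        [2,3] "found" : ((NP/PP)/(PP/N))/NP
        [3,4] "on" : NP
      [4,6] PP/N   <
        [4,5] "with" : N/PP
        [5,6] "near" : (PP/N)\(N/PP)

[0,1] S/(PP/N)  lex  "from"
[1,2] (PP/N)/(NP/PP)  lex  "cat"
[2,3] ((NP/PP)/(PP/N))/NP  lex  "found"
[3,4] NP  lex  "on"
[2,4] (NP/PP)/(PP/N)  >  k=3
[4,5] N/PP  lex  "with"
[5,6] (PP/N)\(N/PP)  lex  "near"
[4,6] PP/N  <  k=5
[2,6] NP/PP  >  k=4
[1,6] PP/N  >  k=2
[0,6] S  >  k=1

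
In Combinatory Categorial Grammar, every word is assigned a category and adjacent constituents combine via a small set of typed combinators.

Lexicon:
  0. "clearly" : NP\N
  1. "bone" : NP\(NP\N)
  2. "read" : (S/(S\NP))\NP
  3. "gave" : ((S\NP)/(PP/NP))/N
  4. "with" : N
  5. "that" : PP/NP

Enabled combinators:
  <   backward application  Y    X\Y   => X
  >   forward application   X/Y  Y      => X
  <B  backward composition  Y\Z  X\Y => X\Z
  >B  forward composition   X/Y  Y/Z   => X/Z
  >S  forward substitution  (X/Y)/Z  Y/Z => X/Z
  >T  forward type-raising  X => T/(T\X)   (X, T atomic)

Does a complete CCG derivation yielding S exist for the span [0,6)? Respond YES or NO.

[0,6] S   >
  [0,3] S/(S\NP)   <
    [0,2] NP   <
      [0,1] "clearly" : NP\N
      [1,2] "bone" : NP\(NP\N)
    [2,3] "read" : (S/(S\NP))\NP
  [3,6] S\NP   >
    [3,5] (S\NP)/(PP/NP)   >
      [3,4] "gave" : ((S\NP)/(PP/NP))/N
      [4,5] "with" : N
    [5,6] "that" : PP/NP

YES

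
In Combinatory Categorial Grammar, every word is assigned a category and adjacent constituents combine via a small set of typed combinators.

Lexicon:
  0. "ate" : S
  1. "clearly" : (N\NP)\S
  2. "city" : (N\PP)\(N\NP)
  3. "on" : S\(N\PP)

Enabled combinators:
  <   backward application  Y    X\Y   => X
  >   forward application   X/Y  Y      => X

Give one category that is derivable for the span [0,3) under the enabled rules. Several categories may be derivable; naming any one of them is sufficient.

[0,4] S   <
  [0,3] N\PP   <
    [0,2] N\NP   <
      [0,1] "ate" : S
      [1,2] "clearly" : (N\NP)\S
    [2,3] "city" : (N\PP)\(N\NP)
  [3,4] "on" : S\(N\PP)

N\PP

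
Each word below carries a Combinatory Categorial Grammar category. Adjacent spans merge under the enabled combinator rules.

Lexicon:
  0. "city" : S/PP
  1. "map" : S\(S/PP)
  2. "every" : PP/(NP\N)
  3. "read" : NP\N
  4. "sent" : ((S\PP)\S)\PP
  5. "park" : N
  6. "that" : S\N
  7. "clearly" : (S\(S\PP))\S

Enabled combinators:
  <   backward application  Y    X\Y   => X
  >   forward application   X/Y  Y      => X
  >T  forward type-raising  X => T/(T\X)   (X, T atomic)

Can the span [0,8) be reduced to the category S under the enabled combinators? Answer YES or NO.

YES

[0,8] S   <
  [0,5] S\PP   <
    [0,2] S   <
      [0,1] "city" : S/PP
      [1,2] "map" : S\(S/PP)
    [2,5] (S\PP)\S   <
      [2,4] PP   >
        [2,3] "every" : PP/(NP\N)
        [3,4] "read" : NP\N
      [4,5] "sent" : ((S\PP)\S)\PP
  [5,8] S\(S\PP)   <
    [5,7] S   <
      [5,6] "park" : N
      [6,7] "that" : S\N
    [7,8] "clearly" : (S\(S\PP))\S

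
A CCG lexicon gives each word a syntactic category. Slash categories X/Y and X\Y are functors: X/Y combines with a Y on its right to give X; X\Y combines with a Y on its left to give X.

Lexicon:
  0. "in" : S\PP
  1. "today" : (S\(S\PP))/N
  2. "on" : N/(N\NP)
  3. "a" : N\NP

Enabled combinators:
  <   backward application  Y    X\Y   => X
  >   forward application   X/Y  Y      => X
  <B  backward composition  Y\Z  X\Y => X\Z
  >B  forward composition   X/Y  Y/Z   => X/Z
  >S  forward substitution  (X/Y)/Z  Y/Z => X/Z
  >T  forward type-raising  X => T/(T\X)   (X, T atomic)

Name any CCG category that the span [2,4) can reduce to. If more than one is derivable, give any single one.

N

[0,4] S   <
  [0,1] "in" : S\PP
  [1,4] S\(S\PP)   >
    [1,2] "today" : (S\(S\PP))/N
    [2,4] N   >
      [2,3] "on" : N/(N\NP)
      [3,4] "a" : N\NP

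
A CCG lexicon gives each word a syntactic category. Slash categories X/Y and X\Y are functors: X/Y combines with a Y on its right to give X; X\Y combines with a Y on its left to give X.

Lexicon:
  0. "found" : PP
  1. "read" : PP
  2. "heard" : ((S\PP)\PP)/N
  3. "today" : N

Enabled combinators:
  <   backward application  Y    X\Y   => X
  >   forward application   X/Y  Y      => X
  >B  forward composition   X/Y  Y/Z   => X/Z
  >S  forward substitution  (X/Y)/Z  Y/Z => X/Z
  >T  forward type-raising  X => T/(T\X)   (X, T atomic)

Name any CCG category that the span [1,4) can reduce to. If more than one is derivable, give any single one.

S\PP

[0,4] S   <
  [0,1] "found" : PP
  [1,4] S\PP   <
    [1,2] "read" : PP
    [2,4] (S\PP)\PP   >
      [2,3] "heard" : ((S\PP)\PP)/N
      [3,4] "today" : N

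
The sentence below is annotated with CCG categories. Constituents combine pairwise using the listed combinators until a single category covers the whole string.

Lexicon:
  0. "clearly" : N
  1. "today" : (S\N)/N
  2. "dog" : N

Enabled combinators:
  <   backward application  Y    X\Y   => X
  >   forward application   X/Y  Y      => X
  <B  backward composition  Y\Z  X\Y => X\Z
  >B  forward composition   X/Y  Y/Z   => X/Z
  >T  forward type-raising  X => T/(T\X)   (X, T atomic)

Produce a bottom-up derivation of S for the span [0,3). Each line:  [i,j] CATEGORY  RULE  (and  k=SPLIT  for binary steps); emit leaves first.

[0,3] S   <
  [0,1] "clearly" : N
  [1,3] S\N   >
    [1,2] "today" : (S\N)/N
    [2,3] "dog" : N

[0,1] N  lex  "clearly"
[1,2] (S\N)/N  lex  "today"
[2,3] N  lex  "dog"
[1,3] S\N  >  k=2
[0,3] S  <  k=1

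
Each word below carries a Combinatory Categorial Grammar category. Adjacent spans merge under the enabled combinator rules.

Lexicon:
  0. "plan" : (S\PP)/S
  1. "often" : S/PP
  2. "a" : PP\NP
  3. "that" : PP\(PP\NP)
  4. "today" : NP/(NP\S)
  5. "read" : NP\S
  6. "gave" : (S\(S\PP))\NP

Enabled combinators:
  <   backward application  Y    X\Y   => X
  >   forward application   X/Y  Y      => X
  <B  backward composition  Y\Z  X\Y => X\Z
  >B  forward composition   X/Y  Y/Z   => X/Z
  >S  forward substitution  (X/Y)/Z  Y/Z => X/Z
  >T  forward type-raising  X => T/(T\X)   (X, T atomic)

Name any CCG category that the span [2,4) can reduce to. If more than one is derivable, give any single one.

[0,7] S   <
  [0,4] S\PP   >
    [0,1] "plan" : (S\PP)/S
    [1,4] S   >
      [1,2] "often" : S/PP
      [2,4] PP   <
        [2,3] "a" : PP\NP
        [3,4] "that" : PP\(PP\NP)
  [4,7] S\(S\PP)   <
    [4,6] NP   >
      [4,5] "today" : NP/(NP\S)
      [5,6] "read" : NP\S
    [6,7] "gave" : (S\(S\PP))\NP

PP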